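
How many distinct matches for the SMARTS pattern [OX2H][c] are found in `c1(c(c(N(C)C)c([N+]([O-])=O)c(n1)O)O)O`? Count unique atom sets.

3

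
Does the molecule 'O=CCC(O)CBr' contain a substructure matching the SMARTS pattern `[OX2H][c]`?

No

The pattern [OX2H][c] describes a hydroxyl oxygen attached to an aromatic carbon — a phenol.
The closest candidate here is a hydroxyl group (-OH), but the -OH is on an aliphatic carbon, not an aromatic c. No other fragment satisfies the full query, so there is no match.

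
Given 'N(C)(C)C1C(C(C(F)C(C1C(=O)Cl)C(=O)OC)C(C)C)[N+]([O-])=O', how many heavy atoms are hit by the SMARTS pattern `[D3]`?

The query [D3] means: atom with exactly three heavy-atom neighbours.
Check the 23 heavy atoms by environment: 9× C (D3) → match; 5× C (D1) → no; 1× N (D3) → match; 1× F (D1) → no; 3× O (D1) → no; 1× Cl (D1) → no; 1× N (charge +1, D3) → match; 1× O (charge -1, D1) → no; 1× O (D2) → no.
Summing the matching environments: 9 + 1 + 1 = 11 matching atoms.

11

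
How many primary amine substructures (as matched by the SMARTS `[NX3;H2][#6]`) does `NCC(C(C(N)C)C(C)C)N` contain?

3

[NX3;H2][#6] is the SMARTS for a primary amine: a trivalent nitrogen with two H attached to carbon.
The molecule carries 3 separate instances of a primary amino group (-NH2) meeting every constraint; each maps to a distinct set of atoms, giving 3 matches.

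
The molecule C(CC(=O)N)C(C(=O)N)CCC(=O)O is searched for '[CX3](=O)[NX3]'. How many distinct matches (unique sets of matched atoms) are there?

2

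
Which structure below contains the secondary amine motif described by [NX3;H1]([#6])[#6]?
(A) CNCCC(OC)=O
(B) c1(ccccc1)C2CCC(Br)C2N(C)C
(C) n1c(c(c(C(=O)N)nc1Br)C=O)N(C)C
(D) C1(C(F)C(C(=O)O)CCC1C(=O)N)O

A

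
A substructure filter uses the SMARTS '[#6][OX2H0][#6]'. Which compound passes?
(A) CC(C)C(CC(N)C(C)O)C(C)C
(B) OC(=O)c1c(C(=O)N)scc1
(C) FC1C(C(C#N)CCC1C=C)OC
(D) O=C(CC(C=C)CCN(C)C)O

[#6][OX2H0][#6] describes an aliphatic oxygen bridging two carbons with no H on the oxygen (an ether).
(A) has a hydroxyl group (-OH) but the oxygen has H1, not H0 bridging two carbons.
(B) has a carboxylic acid group (-C(=O)OH) but the -OH oxygen has H1; the =O is OX1, not OX2.
(C) contains a methoxy ether (-OCH3), which satisfies every atom and bond constraint.
(D) has a carboxylic acid group (-C(=O)OH) but the -OH oxygen has H1; the =O is OX1, not OX2.
So the answer is (C).

C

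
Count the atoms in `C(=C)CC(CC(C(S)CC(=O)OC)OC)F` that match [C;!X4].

3

The query [C;!X4] means: aliphatic carbon that does not have four total connections.
Check the 16 heavy atoms by environment: 8× C (X4) → no; 1× F (X1) → no; 3× C (X3) → match; 1× O (X1) → no; 2× O (X2) → no; 1× S (X2) → no.
That gives 3 matching atoms.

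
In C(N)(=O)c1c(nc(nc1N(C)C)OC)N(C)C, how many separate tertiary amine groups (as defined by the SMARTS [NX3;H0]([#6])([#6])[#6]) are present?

2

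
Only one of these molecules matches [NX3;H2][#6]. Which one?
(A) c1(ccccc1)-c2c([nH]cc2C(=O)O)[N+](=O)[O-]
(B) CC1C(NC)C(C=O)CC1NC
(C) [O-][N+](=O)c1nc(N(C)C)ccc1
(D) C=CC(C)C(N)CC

[NX3;H2][#6] describes a trivalent nitrogen with two H attached to carbon (a primary amine).
(A) has a nitro group (-[N+](=O)[O-]) but the nitrogen is [N+] with no H, not NX3H2.
(B) has an N-methylamino group (-NHCH3) but the nitrogen bears two carbons and only one H (H1), not H2.
(C) has a nitro group (-[N+](=O)[O-]) but the nitrogen is [N+] with no H, not NX3H2.
(D) contains a primary amino group (-NH2), which satisfies every atom and bond constraint.
So the answer is (D).

D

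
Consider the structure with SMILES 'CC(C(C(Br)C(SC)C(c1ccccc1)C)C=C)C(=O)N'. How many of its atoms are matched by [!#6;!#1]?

4

The query [!#6;!#1] means: not carbon and not hydrogen — any heteroatom.
Check the 21 heavy atoms by environment: 11× C → no; 6× c (aromatic) → no; 1× Br → match; 1× O → match; 1× N → match; 1× S → match.
Summing the matching environments: 1 + 1 + 1 + 1 = 4 matching atoms.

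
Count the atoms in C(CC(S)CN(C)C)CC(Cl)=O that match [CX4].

7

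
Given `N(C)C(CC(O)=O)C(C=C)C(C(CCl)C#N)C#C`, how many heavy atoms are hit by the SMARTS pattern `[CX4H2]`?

2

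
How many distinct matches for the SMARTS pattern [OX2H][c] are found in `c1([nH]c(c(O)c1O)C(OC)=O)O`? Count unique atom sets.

3

[OX2H][c] is the SMARTS for a phenol: a hydroxyl oxygen attached to an aromatic carbon.
The molecule carries 3 separate instances of a hydroxyl group (-OH) meeting every constraint; each maps to a distinct set of atoms, giving 3 matches.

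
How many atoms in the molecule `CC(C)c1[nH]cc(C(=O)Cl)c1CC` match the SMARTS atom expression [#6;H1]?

2

The query [#6;H1] means: any carbon bearing exactly one hydrogen.
Check the 13 heavy atoms by environment: 1× n (aromatic, H1) → no; 1× c (aromatic, H1) → match; 3× c (aromatic, H0) → no; 1× C (H2) → no; 3× C (H3) → no; 1× C (H0) → no; 1× O (H0) → no; 1× Cl (H0) → no; 1× C (H1) → match.
Summing the matching environments: 1 + 1 = 2 matching atoms.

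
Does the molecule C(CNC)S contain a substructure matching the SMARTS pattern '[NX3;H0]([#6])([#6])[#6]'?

No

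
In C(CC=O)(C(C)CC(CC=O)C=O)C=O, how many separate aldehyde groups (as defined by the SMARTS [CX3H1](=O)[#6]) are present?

4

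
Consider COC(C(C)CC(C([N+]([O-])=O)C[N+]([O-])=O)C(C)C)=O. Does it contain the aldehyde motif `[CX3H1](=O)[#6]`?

No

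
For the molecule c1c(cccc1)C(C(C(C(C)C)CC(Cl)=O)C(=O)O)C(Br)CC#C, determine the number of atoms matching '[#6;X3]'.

8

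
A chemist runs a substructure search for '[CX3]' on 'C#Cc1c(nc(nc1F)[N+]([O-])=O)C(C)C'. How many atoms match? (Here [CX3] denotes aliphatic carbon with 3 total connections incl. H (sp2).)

0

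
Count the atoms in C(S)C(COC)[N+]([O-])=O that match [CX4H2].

2

The query [CX4H2] means: sp3 carbon (X4) with exactly two hydrogens.
Check the 9 heavy atoms by environment: 2× C (H2, X4) → match; 1× C (H1, X4) → no; 1× S (H1, X2) → no; 1× O (H0, X2) → no; 1× C (H3, X4) → no; 1× N (charge +1, H0, X3) → no; 1× O (charge -1, H0, X1) → no; 1× O (H0, X1) → no.
That gives 2 matching atoms.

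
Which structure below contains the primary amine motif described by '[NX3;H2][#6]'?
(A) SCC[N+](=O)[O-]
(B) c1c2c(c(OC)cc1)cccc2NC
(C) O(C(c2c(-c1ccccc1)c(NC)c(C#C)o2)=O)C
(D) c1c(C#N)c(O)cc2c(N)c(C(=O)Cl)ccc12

[NX3;H2][#6] describes a trivalent nitrogen with two H attached to carbon (a primary amine).
(A) has a nitro group (-[N+](=O)[O-]) but the nitrogen is [N+] with no H, not NX3H2.
(B) has an N-methylamino group (-NHCH3) but the nitrogen bears two carbons and only one H (H1), not H2.
(C) has an N-methylamino group (-NHCH3) but the nitrogen bears two carbons and only one H (H1), not H2.
(D) contains a primary amino group (-NH2), which satisfies every atom and bond constraint.
So the answer is (D).

D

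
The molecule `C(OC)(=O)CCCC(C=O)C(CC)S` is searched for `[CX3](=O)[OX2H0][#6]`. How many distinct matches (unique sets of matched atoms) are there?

1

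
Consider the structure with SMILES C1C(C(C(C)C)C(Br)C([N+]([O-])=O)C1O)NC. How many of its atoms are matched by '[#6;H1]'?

6

The query [#6;H1] means: any carbon bearing exactly one hydrogen.
Check the 16 heavy atoms by environment: 6× C (H1) → match; 1× C (H2) → no; 3× C (H3) → no; 1× N (charge +1, H0) → no; 1× O (charge -1, H0) → no; 1× O (H0) → no; 1× Br (H0) → no; 1× N (H1) → no; 1× O (H1) → no.
That gives 6 matching atoms.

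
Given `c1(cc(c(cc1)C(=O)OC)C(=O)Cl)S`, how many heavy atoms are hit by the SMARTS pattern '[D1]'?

5

The query [D1] means: atom with exactly one heavy-atom neighbour (degree 1).
Check the 14 heavy atoms by environment: 3× c (aromatic, D2) → no; 3× c (aromatic, D3) → no; 2× C (D3) → no; 2× O (D1) → match; 1× O (D2) → no; 1× C (D1) → match; 1× Cl (D1) → match; 1× S (D1) → match.
Summing the matching environments: 2 + 1 + 1 + 1 = 5 matching atoms.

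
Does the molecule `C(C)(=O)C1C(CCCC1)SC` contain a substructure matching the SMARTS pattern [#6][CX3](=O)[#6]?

Yes

The pattern [#6][CX3](=O)[#6] describes a carbonyl carbon (no H) flanked by two carbons — a ketone.
The molecule carries an acetyl/ketone group (-C(=O)CH3), whose atoms satisfy every constraint of the query, so the pattern matches.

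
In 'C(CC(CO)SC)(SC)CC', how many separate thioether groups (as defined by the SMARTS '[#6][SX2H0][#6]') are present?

2

[#6][SX2H0][#6] is the SMARTS for a thioether: an aliphatic sulfur bridging two carbons with no H on the sulfur.
The molecule carries 2 separate instances of a methylthio ether (-SCH3) meeting every constraint; each maps to a distinct set of atoms, giving 2 matches.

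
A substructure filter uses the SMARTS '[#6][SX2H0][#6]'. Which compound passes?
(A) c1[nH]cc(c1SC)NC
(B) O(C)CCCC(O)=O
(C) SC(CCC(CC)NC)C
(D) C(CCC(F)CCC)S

[#6][SX2H0][#6] describes an aliphatic sulfur bridging two carbons with no H on the sulfur (a thioether).
(A) contains a methylthio ether (-SCH3), which satisfies every atom and bond constraint.
(B) has a methoxy ether (-OCH3) but the bridging atom is O, not S.
(C) has a thiol (-SH) but the sulfur has H1, not H0 bridging two carbons.
(D) has a thiol (-SH) but the sulfur has H1, not H0 bridging two carbons.
So the answer is (A).

A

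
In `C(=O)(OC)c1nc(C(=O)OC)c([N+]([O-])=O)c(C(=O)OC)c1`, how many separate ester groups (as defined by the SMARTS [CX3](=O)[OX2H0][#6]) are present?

3

[CX3](=O)[OX2H0][#6] is the SMARTS for an ester: a carbonyl carbon bonded to an oxygen that is itself bonded to carbon (no H on that O).
The molecule carries 3 separate instances of a methyl-ester group (-C(=O)OCH3) meeting every constraint; each maps to a distinct set of atoms, giving 3 matches.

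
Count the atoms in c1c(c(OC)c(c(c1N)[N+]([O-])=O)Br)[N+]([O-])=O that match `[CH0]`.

0

The query [CH0] means: aliphatic carbon with no attached hydrogen.
Check the 16 heavy atoms by environment: 5× c (aromatic, H0) → no; 1× c (aromatic, H1) → no; 1× Br (H0) → no; 1× N (H2) → no; 3× O (H0) → no; 1× C (H3) → no; 2× N (charge +1, H0) → no; 2× O (charge -1, H0) → no.
No environment satisfies the query, so 0 matching atoms.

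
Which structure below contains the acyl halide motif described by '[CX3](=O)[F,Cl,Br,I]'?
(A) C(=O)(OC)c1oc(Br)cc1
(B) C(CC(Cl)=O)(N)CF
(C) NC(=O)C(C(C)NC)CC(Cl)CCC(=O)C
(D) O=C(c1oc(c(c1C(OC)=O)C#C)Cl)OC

B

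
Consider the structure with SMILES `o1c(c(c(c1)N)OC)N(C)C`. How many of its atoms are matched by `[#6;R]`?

4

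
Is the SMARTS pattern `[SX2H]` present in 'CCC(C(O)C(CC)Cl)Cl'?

No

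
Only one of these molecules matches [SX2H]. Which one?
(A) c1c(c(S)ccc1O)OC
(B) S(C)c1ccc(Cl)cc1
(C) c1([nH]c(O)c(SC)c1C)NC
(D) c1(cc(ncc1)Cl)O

A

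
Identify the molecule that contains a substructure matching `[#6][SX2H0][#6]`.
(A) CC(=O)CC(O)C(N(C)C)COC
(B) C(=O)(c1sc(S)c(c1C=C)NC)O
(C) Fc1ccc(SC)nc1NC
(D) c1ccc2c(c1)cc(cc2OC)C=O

[#6][SX2H0][#6] describes an aliphatic sulfur bridging two carbons with no H on the sulfur (a thioether).
(A) has a methoxy ether (-OCH3) but the bridging atom is O, not S.
(B) has a thiol (-SH) but the sulfur has H1, not H0 bridging two carbons.
(C) contains a methylthio ether (-SCH3), which satisfies every atom and bond constraint.
(D) has a methoxy ether (-OCH3) but the bridging atom is O, not S.
So the answer is (C).

C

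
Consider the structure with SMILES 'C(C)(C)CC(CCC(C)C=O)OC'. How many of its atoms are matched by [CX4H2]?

3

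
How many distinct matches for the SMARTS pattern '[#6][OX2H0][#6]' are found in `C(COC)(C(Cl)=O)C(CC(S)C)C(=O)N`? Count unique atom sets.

[#6][OX2H0][#6] is the SMARTS for an ether: an aliphatic oxygen bridging two carbons with no H on the oxygen.
Exactly one fragment in the molecule meets all constraints, giving 1 match.

1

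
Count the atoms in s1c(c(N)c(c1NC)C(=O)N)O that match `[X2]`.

2

The query [X2] means: any atom with exactly two total connections (bonds + H).
Check the 12 heavy atoms by environment: 1× s (aromatic, X2) → match; 4× c (aromatic, X3) → no; 1× C (X3) → no; 1× O (X1) → no; 3× N (X3) → no; 1× O (X2) → match; 1× C (X4) → no.
Summing the matching environments: 1 + 1 = 2 matching atoms.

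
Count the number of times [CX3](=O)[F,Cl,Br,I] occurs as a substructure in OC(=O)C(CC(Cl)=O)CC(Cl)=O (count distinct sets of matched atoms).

2

[CX3](=O)[F,Cl,Br,I] is the SMARTS for an acyl halide: a carbonyl carbon bonded to a halogen.
The molecule carries 2 separate instances of an acyl chloride (-C(=O)Cl) meeting every constraint; each maps to a distinct set of atoms, giving 2 matches.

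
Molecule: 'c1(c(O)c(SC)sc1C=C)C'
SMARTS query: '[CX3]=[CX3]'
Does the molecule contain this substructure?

The pattern [CX3]=[CX3] describes a non-aromatic C=C double bond between two sp2 carbons — an alkene.
The molecule carries a vinyl group (-CH=CH2), whose atoms satisfy every constraint of the query, so the pattern matches.

Yes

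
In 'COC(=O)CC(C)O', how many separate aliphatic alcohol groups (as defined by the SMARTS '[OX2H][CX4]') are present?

1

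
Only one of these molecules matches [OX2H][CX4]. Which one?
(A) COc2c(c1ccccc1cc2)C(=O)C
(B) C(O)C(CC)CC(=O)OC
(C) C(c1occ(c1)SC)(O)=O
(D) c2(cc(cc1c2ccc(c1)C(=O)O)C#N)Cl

B

[OX2H][CX4] describes a hydroxyl oxygen bound to an sp3 (X4) carbon (an aliphatic alcohol).
(A) has a methoxy ether (-OCH3) but the oxygen has H0 (ether), not H1.
(B) contains a hydroxyl group (-OH), which satisfies every atom and bond constraint.
(C) has a carboxylic acid group (-C(=O)OH) but the -OH is on a CX3 carbonyl carbon, not a CX4 carbon.
(D) has a carboxylic acid group (-C(=O)OH) but the -OH is on a CX3 carbonyl carbon, not a CX4 carbon.
So the answer is (B).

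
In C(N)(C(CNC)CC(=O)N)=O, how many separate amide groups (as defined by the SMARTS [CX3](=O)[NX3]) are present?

2

[CX3](=O)[NX3] is the SMARTS for an amide: a carbonyl carbon bonded to a trivalent nitrogen.
The molecule carries 2 separate instances of a primary amide (-C(=O)NH2) meeting every constraint; each maps to a distinct set of atoms, giving 2 matches.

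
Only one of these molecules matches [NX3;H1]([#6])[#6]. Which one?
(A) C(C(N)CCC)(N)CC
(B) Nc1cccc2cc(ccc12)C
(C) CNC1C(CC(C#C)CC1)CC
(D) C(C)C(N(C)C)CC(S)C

[NX3;H1]([#6])[#6] describes a trivalent nitrogen with one H, bonded to two carbons (a secondary amine).
(A) has a primary amino group (-NH2) but the nitrogen has H2 and only one carbon neighbour.
(B) has a primary amino group (-NH2) but the nitrogen has H2 and only one carbon neighbour.
(C) contains an N-methylamino group (-NHCH3), which satisfies every atom and bond constraint.
(D) has a dimethylamino group (-N(CH3)2) but the nitrogen has H0, not H1.
So the answer is (C).

C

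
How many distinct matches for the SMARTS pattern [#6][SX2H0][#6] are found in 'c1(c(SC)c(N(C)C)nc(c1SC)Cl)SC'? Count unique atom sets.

3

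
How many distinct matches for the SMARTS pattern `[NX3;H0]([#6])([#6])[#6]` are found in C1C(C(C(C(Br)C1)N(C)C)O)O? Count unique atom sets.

1

[NX3;H0]([#6])([#6])[#6] is the SMARTS for a tertiary amine: a trivalent nitrogen with no H, bonded to three carbons.
Exactly one fragment in the molecule meets all constraints, giving 1 match.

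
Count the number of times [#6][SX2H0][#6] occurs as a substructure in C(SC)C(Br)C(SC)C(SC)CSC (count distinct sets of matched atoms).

[#6][SX2H0][#6] is the SMARTS for a thioether: an aliphatic sulfur bridging two carbons with no H on the sulfur.
The molecule carries 4 separate instances of a methylthio ether (-SCH3) meeting every constraint; each maps to a distinct set of atoms, giving 4 matches.

4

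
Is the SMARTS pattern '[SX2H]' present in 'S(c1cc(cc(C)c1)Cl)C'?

The pattern [SX2H] describes an aliphatic sulfur with two connections, one being H — a thiol.
The closest candidate here is a methylthio ether (-SCH3), but the sulfur has H0 (bonded to two carbons), not H1. No other fragment satisfies the full query, so there is no match.

No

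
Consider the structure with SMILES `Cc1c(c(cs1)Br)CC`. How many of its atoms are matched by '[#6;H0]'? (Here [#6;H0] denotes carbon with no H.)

3

The query [#6;H0] means: any carbon with no attached hydrogen.
Check the 9 heavy atoms by environment: 1× s (aromatic, H0) → no; 1× c (aromatic, H1) → no; 3× c (aromatic, H0) → match; 1× C (H2) → no; 2× C (H3) → no; 1× Br (H0) → no.
That gives 3 matching atoms.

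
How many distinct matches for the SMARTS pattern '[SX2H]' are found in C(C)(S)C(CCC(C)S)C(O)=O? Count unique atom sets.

[SX2H] is the SMARTS for a thiol: an aliphatic sulfur with two connections, one being H.
The molecule carries 2 separate instances of a thiol (-SH) meeting every constraint; each maps to a distinct set of atoms, giving 2 matches.

2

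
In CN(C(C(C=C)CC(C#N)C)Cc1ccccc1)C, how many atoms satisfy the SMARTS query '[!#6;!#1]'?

2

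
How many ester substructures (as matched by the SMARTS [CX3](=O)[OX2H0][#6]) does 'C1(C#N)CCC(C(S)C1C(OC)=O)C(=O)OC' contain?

[CX3](=O)[OX2H0][#6] is the SMARTS for an ester: a carbonyl carbon bonded to an oxygen that is itself bonded to carbon (no H on that O).
The molecule carries 2 separate instances of a methyl-ester group (-C(=O)OCH3) meeting every constraint; each maps to a distinct set of atoms, giving 2 matches.

2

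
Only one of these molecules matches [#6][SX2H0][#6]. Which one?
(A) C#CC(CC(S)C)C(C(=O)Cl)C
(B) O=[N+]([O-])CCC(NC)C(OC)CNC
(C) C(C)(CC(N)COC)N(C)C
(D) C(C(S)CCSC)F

D

[#6][SX2H0][#6] describes an aliphatic sulfur bridging two carbons with no H on the sulfur (a thioether).
(A) has a thiol (-SH) but the sulfur has H1, not H0 bridging two carbons.
(B) has a methoxy ether (-OCH3) but the bridging atom is O, not S.
(C) has a methoxy ether (-OCH3) but the bridging atom is O, not S.
(D) contains a methylthio ether (-SCH3), which satisfies every atom and bond constraint.
So the answer is (D).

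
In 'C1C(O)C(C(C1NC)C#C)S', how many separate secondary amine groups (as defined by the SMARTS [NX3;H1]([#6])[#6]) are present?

1

[NX3;H1]([#6])[#6] is the SMARTS for a secondary amine: a trivalent nitrogen with one H, bonded to two carbons.
Exactly one fragment in the molecule meets all constraints, giving 1 match.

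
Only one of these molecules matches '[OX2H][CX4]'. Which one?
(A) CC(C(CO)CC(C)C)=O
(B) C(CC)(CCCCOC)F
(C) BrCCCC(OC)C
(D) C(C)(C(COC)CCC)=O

A

[OX2H][CX4] describes a hydroxyl oxygen bound to an sp3 (X4) carbon (an aliphatic alcohol).
(A) contains a hydroxyl group (-OH), which satisfies every atom and bond constraint.
(B) has a methoxy ether (-OCH3) but the oxygen has H0 (ether), not H1.
(C) has a methoxy ether (-OCH3) but the oxygen has H0 (ether), not H1.
(D) has a methoxy ether (-OCH3) but the oxygen has H0 (ether), not H1.
So the answer is (A).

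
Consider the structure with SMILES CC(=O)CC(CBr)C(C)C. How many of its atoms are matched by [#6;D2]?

2

The query [#6;D2] means: any carbon bonded to exactly two heavy atoms.
Check the 10 heavy atoms by environment: 2× C (D2) → match; 3× C (D3) → no; 1× O (D1) → no; 3× C (D1) → no; 1× Br (D1) → no.
That gives 2 matching atoms.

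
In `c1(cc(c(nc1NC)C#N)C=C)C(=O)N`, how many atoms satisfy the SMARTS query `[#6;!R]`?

The query [#6;!R] means: carbon not in any ring.
Check the 15 heavy atoms by environment: 1× n (aromatic, in 6-ring) → no; 5× c (aromatic, in 6-ring) → no; 5× C (acyclic) → match; 1× O (acyclic) → no; 3× N (acyclic) → no.
That gives 5 matching atoms.

5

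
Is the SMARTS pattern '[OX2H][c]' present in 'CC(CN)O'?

The pattern [OX2H][c] describes a hydroxyl oxygen attached to an aromatic carbon — a phenol.
The closest candidate here is a hydroxyl group (-OH), but the -OH is on an aliphatic carbon, not an aromatic c. No other fragment satisfies the full query, so there is no match.

No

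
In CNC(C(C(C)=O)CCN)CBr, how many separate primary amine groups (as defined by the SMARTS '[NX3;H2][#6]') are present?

1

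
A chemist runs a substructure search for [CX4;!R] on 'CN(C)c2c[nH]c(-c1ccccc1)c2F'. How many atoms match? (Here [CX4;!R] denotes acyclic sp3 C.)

2

The query [CX4;!R] means: aliphatic carbon with four total connections, not in a ring.
Check the 15 heavy atoms by environment: 1× n (aromatic, X3, in 5-ring) → no; 4× c (aromatic, X3, in 5-ring) → no; 6× c (aromatic, X3, in 6-ring) → no; 1× F (X1, acyclic) → no; 1× N (X3, acyclic) → no; 2× C (X4, acyclic) → match.
That gives 2 matching atoms.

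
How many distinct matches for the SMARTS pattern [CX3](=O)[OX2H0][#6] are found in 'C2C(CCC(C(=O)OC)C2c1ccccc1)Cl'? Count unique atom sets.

1

[CX3](=O)[OX2H0][#6] is the SMARTS for an ester: a carbonyl carbon bonded to an oxygen that is itself bonded to carbon (no H on that O).
Exactly one fragment in the molecule meets all constraints, giving 1 match.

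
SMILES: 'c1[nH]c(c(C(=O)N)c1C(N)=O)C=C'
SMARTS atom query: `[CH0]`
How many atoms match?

Check the 13 heavy atoms by environment: 1× n (aromatic, H1) → no; 1× c (aromatic, H1) → no; 3× c (aromatic, H0) → no; 2× C (H0) → match; 2× O (H0) → no; 2× N (H2) → no; 1× C (H1) → no; 1× C (H2) → no.
That gives 2 matching atoms.

2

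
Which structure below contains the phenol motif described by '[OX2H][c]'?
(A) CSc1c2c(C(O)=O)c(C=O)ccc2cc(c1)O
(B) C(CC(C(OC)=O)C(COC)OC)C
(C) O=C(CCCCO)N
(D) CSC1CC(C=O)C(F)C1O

[OX2H][c] describes a hydroxyl oxygen attached to an aromatic carbon (a phenol).
(A) contains a hydroxyl group (-OH), which satisfies every atom and bond constraint.
(B) has a methoxy ether (-OCH3) but the oxygen has H0, not H1.
(C) has a hydroxyl group (-OH) but the -OH is on an aliphatic carbon, not an aromatic c.
(D) has a hydroxyl group (-OH) but the -OH is on an aliphatic carbon, not an aromatic c.
So the answer is (A).

A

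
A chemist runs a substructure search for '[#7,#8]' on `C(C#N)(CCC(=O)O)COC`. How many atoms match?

4

Check the 11 heavy atoms by environment: 7× C → no; 3× O → match; 1× N → match.
Summing the matching environments: 3 + 1 = 4 matching atoms.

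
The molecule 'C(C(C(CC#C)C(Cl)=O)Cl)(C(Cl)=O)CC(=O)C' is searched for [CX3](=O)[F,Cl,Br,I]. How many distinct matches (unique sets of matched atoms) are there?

2

[CX3](=O)[F,Cl,Br,I] is the SMARTS for an acyl halide: a carbonyl carbon bonded to a halogen.
The molecule carries 2 separate instances of an acyl chloride (-C(=O)Cl) meeting every constraint; each maps to a distinct set of atoms, giving 2 matches.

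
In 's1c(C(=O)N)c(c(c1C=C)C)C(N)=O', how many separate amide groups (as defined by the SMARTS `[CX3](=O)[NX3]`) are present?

2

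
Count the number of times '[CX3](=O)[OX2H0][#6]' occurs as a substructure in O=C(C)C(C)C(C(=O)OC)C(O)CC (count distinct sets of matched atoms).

1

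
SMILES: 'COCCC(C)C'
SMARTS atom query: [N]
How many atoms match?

0

The query [N] means: uppercase N matches aliphatic (non-aromatic) nitrogen only.
Check the 7 heavy atoms by environment: 6× C → no; 1× O → no.
No environment satisfies the query, so 0 matching atoms.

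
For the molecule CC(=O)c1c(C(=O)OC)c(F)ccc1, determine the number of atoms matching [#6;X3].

8

Check the 14 heavy atoms by environment: 6× c (aromatic, X3) → match; 1× F (X1) → no; 2× C (X3) → match; 2× O (X1) → no; 1× O (X2) → no; 2× C (X4) → no.
Summing the matching environments: 6 + 2 = 8 matching atoms.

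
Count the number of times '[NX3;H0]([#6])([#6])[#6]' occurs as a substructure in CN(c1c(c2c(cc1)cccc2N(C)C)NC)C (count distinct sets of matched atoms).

2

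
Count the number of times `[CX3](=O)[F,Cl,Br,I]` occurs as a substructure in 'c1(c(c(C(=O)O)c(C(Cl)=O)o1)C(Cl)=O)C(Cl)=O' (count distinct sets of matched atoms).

3

[CX3](=O)[F,Cl,Br,I] is the SMARTS for an acyl halide: a carbonyl carbon bonded to a halogen.
The molecule carries 3 separate instances of an acyl chloride (-C(=O)Cl) meeting every constraint; each maps to a distinct set of atoms, giving 3 matches.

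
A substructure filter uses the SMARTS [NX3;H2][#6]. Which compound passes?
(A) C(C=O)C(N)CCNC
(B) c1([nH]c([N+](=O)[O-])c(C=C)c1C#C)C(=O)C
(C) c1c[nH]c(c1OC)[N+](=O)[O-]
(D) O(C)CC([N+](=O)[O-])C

A

[NX3;H2][#6] describes a trivalent nitrogen with two H attached to carbon (a primary amine).
(A) contains a primary amino group (-NH2), which satisfies every atom and bond constraint.
(B) has a nitro group (-[N+](=O)[O-]) but the nitrogen is [N+] with no H, not NX3H2.
(C) has a nitro group (-[N+](=O)[O-]) but the nitrogen is [N+] with no H, not NX3H2.
(D) has a nitro group (-[N+](=O)[O-]) but the nitrogen is [N+] with no H, not NX3H2.
So the answer is (A).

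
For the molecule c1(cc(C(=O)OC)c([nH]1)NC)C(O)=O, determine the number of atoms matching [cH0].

Check the 14 heavy atoms by environment: 1× n (aromatic, H1) → no; 3× c (aromatic, H0) → match; 1× c (aromatic, H1) → no; 2× C (H0) → no; 3× O (H0) → no; 2× C (H3) → no; 1× N (H1) → no; 1× O (H1) → no.
That gives 3 matching atoms.

3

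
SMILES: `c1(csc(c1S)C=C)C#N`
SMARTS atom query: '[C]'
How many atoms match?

3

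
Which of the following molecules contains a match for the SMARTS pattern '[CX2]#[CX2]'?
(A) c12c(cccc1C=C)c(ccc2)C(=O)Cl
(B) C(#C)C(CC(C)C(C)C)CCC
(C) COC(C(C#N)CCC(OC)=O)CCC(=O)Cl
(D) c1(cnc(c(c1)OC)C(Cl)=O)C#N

B

[CX2]#[CX2] describes a carbon-carbon triple bond (an alkyne).
(A) has a vinyl group (-CH=CH2) but the C=C is a double bond; both carbons are CX3, not CX2.
(B) contains an ethynyl group (-C#CH), which satisfies every atom and bond constraint.
(C) has a nitrile (-C#N) but the triple bond is C#N, not C#C.
(D) has a nitrile (-C#N) but the triple bond is C#N, not C#C.
So the answer is (B).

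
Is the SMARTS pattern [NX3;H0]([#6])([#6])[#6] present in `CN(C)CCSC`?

Yes

The pattern [NX3;H0]([#6])([#6])[#6] describes a trivalent nitrogen with no H, bonded to three carbons — a tertiary amine.
The molecule carries a dimethylamino group (-N(CH3)2), whose atoms satisfy every constraint of the query, so the pattern matches.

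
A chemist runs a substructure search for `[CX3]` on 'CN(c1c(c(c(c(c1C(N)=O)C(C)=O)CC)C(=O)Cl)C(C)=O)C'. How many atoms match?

4

Check the 23 heavy atoms by environment: 6× c (aromatic, X3) → no; 4× C (X3) → match; 4× O (X1) → no; 1× Cl (X1) → no; 6× C (X4) → no; 2× N (X3) → no.
That gives 4 matching atoms.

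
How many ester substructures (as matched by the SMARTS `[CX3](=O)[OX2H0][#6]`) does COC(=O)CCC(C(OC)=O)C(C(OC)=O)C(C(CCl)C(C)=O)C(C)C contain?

[CX3](=O)[OX2H0][#6] is the SMARTS for an ester: a carbonyl carbon bonded to an oxygen that is itself bonded to carbon (no H on that O).
The molecule carries 3 separate instances of a methyl-ester group (-C(=O)OCH3) meeting every constraint; each maps to a distinct set of atoms, giving 3 matches.

3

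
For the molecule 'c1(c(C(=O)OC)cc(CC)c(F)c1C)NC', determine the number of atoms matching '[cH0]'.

Check the 16 heavy atoms by environment: 1× c (aromatic, H1) → no; 5× c (aromatic, H0) → match; 1× C (H0) → no; 2× O (H0) → no; 4× C (H3) → no; 1× F (H0) → no; 1× C (H2) → no; 1× N (H1) → no.
That gives 5 matching atoms.

5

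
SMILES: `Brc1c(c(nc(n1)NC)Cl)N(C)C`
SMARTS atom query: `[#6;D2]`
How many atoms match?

0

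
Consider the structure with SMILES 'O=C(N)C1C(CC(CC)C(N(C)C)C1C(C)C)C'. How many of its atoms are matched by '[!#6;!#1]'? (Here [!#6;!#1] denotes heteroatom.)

3

Check the 18 heavy atoms by environment: 15× C → no; 2× N → match; 1× O → match.
Summing the matching environments: 2 + 1 = 3 matching atoms.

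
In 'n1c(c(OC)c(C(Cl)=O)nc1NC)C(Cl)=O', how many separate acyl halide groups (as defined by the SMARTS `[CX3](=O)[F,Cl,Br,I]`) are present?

[CX3](=O)[F,Cl,Br,I] is the SMARTS for an acyl halide: a carbonyl carbon bonded to a halogen.
The molecule carries 2 separate instances of an acyl chloride (-C(=O)Cl) meeting every constraint; each maps to a distinct set of atoms, giving 2 matches.

2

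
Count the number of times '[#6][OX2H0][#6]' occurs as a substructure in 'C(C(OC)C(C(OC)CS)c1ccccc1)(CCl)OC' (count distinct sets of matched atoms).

3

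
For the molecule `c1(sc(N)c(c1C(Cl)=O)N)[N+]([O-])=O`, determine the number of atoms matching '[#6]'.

5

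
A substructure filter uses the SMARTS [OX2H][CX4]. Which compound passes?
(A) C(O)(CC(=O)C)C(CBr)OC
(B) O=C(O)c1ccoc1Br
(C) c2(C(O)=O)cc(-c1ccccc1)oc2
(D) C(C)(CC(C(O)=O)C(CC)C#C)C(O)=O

[OX2H][CX4] describes a hydroxyl oxygen bound to an sp3 (X4) carbon (an aliphatic alcohol).
(A) contains a hydroxyl group (-OH), which satisfies every atom and bond constraint.
(B) has a carboxylic acid group (-C(=O)OH) but the -OH is on a CX3 carbonyl carbon, not a CX4 carbon.
(C) has a carboxylic acid group (-C(=O)OH) but the -OH is on a CX3 carbonyl carbon, not a CX4 carbon.
(D) has a carboxylic acid group (-C(=O)OH) but the -OH is on a CX3 carbonyl carbon, not a CX4 carbon.
So the answer is (A).

A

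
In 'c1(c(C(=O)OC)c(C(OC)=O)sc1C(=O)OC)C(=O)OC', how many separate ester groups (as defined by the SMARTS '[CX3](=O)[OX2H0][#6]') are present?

4

[CX3](=O)[OX2H0][#6] is the SMARTS for an ester: a carbonyl carbon bonded to an oxygen that is itself bonded to carbon (no H on that O).
The molecule carries 4 separate instances of a methyl-ester group (-C(=O)OCH3) meeting every constraint; each maps to a distinct set of atoms, giving 4 matches.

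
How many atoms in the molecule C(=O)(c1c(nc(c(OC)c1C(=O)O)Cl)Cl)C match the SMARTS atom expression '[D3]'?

7

The query [D3] means: atom with exactly three heavy-atom neighbours.
Check the 16 heavy atoms by environment: 1× n (aromatic, D2) → no; 5× c (aromatic, D3) → match; 2× C (D3) → match; 3× O (D1) → no; 1× O (D2) → no; 2× C (D1) → no; 2× Cl (D1) → no.
Summing the matching environments: 5 + 2 = 7 matching atoms.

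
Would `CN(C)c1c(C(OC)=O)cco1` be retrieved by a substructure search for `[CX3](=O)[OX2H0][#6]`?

Yes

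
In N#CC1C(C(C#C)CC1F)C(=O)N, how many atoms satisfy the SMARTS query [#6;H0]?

The query [#6;H0] means: any carbon with no attached hydrogen.
Check the 13 heavy atoms by environment: 5× C (H1) → no; 1× C (H2) → no; 3× C (H0) → match; 1× N (H0) → no; 1× O (H0) → no; 1× N (H2) → no; 1× F (H0) → no.
That gives 3 matching atoms.

3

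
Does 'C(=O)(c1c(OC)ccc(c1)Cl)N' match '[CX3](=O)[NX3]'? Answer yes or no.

Yes

The pattern [CX3](=O)[NX3] describes a carbonyl carbon bonded to a trivalent nitrogen — an amide.
The molecule carries a primary amide (-C(=O)NH2), whose atoms satisfy every constraint of the query, so the pattern matches.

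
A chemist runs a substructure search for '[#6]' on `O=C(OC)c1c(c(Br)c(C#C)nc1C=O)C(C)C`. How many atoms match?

13

Check the 18 heavy atoms by environment: 1× n (aromatic) → no; 5× c (aromatic) → match; 8× C → match; 3× O → no; 1× Br → no.
Summing the matching environments: 5 + 8 = 13 matching atoms.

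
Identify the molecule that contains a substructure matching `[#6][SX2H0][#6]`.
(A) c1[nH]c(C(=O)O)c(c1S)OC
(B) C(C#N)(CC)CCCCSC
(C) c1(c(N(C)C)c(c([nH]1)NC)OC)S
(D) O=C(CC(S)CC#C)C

B

[#6][SX2H0][#6] describes an aliphatic sulfur bridging two carbons with no H on the sulfur (a thioether).
(A) has a thiol (-SH) but the sulfur has H1, not H0 bridging two carbons.
(B) contains a methylthio ether (-SCH3), which satisfies every atom and bond constraint.
(C) has a methoxy ether (-OCH3) but the bridging atom is O, not S.
(D) has a thiol (-SH) but the sulfur has H1, not H0 bridging two carbons.
So the answer is (B).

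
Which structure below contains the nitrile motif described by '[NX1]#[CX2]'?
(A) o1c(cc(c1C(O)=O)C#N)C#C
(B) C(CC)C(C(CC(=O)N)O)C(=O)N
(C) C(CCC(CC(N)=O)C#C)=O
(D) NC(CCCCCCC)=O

A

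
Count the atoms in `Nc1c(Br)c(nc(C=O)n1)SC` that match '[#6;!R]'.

2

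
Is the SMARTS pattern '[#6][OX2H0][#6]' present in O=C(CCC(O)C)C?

No

The pattern [#6][OX2H0][#6] describes an aliphatic oxygen bridging two carbons with no H on the oxygen — an ether.
The closest candidate here is a hydroxyl group (-OH), but the oxygen has H1, not H0 bridging two carbons. No other fragment satisfies the full query, so there is no match.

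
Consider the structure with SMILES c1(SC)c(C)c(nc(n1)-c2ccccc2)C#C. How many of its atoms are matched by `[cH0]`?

Check the 17 heavy atoms by environment: 2× n (aromatic, H0) → no; 5× c (aromatic, H0) → match; 1× S (H0) → no; 2× C (H3) → no; 1× C (H0) → no; 1× C (H1) → no; 5× c (aromatic, H1) → no.
That gives 5 matching atoms.

5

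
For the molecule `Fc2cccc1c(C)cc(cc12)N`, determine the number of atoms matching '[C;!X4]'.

Check the 13 heavy atoms by environment: 10× c (aromatic, X3) → no; 1× N (X3) → no; 1× C (X4) → no; 1× F (X1) → no.
No environment satisfies the query, so 0 matching atoms.

0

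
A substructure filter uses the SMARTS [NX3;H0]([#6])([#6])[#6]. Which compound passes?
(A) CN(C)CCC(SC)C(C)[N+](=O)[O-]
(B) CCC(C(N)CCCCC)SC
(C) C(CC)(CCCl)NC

A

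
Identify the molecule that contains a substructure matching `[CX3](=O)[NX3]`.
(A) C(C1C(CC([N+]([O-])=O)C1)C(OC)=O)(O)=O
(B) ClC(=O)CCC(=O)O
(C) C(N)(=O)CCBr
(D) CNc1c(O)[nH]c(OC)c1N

C

[CX3](=O)[NX3] describes a carbonyl carbon bonded to a trivalent nitrogen (an amide).
(A) has a methyl-ester group (-C(=O)OCH3) but the carbonyl is bonded to O, not to an NX3 nitrogen.
(B) has a carboxylic acid group (-C(=O)OH) but the carbonyl is bonded to O, not to an NX3 nitrogen.
(C) contains a primary amide (-C(=O)NH2), which satisfies every atom and bond constraint.
(D) has a primary amino group (-NH2) but the -NH2 is not attached to a carbonyl carbon.
So the answer is (C).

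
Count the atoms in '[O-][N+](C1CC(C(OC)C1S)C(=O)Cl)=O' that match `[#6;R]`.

5

The query [#6;R] means: carbon that is part of a ring.
Check the 14 heavy atoms by environment: 5× C (in 5-ring) → match; 2× C (acyclic) → no; 3× O (acyclic) → no; 1× Cl (acyclic) → no; 1× N (charge +1, acyclic) → no; 1× O (charge -1, acyclic) → no; 1× S (acyclic) → no.
That gives 5 matching atoms.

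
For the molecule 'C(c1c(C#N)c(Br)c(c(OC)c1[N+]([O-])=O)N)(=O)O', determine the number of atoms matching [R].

Check the 18 heavy atoms by environment: 6× c (aromatic, in 6-ring) → match; 1× Br (acyclic) → no; 1× N (charge +1, acyclic) → no; 1× O (charge -1, acyclic) → no; 4× O (acyclic) → no; 3× C (acyclic) → no; 2× N (acyclic) → no.
That gives 6 matching atoms.

6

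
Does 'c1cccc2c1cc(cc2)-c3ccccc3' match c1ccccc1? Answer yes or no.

Yes

The pattern c1ccccc1 describes six aromatic carbons in a ring — a benzene ring.
The molecule carries a phenyl ring, whose atoms satisfy every constraint of the query, so the pattern matches.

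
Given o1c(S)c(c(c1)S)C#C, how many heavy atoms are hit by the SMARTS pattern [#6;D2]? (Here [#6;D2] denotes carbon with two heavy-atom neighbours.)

2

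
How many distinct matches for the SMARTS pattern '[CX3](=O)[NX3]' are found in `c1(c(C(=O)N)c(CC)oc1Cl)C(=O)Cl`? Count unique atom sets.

[CX3](=O)[NX3] is the SMARTS for an amide: a carbonyl carbon bonded to a trivalent nitrogen.
Exactly one fragment in the molecule meets all constraints, giving 1 match.

1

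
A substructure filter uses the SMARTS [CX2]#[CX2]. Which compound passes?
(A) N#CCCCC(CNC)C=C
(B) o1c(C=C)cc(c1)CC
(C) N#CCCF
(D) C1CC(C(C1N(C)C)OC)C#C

[CX2]#[CX2] describes a carbon-carbon triple bond (an alkyne).
(A) has a vinyl group (-CH=CH2) but the C=C is a double bond; both carbons are CX3, not CX2.
(B) has a vinyl group (-CH=CH2) but the C=C is a double bond; both carbons are CX3, not CX2.
(C) has a nitrile (-C#N) but the triple bond is C#N, not C#C.
(D) contains an ethynyl group (-C#CH), which satisfies every atom and bond constraint.
So the answer is (D).

D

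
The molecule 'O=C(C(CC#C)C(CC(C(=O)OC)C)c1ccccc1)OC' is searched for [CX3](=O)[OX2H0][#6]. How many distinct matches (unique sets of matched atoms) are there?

[CX3](=O)[OX2H0][#6] is the SMARTS for an ester: a carbonyl carbon bonded to an oxygen that is itself bonded to carbon (no H on that O).
The molecule carries 2 separate instances of a methyl-ester group (-C(=O)OCH3) meeting every constraint; each maps to a distinct set of atoms, giving 2 matches.

2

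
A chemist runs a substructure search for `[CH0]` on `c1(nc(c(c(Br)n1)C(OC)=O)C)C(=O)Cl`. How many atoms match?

Check the 15 heavy atoms by environment: 2× n (aromatic, H0) → no; 4× c (aromatic, H0) → no; 1× Br (H0) → no; 2× C (H3) → no; 2× C (H0) → match; 3× O (H0) → no; 1× Cl (H0) → no.
That gives 2 matching atoms.

2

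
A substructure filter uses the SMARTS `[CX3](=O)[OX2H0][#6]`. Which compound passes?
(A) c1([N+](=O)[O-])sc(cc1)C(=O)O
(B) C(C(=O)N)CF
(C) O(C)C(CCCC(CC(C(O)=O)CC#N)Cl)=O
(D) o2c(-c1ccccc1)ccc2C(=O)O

[CX3](=O)[OX2H0][#6] describes a carbonyl carbon bonded to an oxygen that is itself bonded to carbon (no H on that O) (an ester).
(A) has a carboxylic acid group (-C(=O)OH) but the singly-bonded O carries H (OX2H1, not H0).
(B) has a primary amide (-C(=O)NH2) but the carbonyl is bonded to N, not to an O-C linkage.
(C) contains a methyl-ester group (-C(=O)OCH3), which satisfies every atom and bond constraint.
(D) has a carboxylic acid group (-C(=O)OH) but the singly-bonded O carries H (OX2H1, not H0).
So the answer is (C).

C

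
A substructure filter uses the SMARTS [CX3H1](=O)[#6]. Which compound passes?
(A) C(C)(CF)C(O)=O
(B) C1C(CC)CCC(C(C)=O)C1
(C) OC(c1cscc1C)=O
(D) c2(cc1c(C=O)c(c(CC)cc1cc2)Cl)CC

[CX3H1](=O)[#6] describes an sp2 carbon with one H, double-bonded to O and single-bonded to carbon (an aldehyde).
(A) has a carboxylic acid group (-C(=O)OH) but the carbonyl carbon has H0 and is bonded to O, not H1.
(B) has an acetyl/ketone group (-C(=O)CH3) but the carbonyl carbon has H0 (two carbon neighbours), not H1.
(C) has a carboxylic acid group (-C(=O)OH) but the carbonyl carbon has H0 and is bonded to O, not H1.
(D) contains an aldehyde (-CHO), which satisfies every atom and bond constraint.
So the answer is (D).

D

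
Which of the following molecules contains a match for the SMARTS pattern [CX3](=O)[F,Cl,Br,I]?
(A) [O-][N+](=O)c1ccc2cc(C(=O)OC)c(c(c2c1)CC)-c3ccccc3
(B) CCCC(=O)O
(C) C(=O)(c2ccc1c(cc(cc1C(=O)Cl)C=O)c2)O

C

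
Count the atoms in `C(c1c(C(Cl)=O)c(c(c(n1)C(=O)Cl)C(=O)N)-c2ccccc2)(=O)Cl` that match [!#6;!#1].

9

Check the 24 heavy atoms by environment: 1× n (aromatic) → match; 11× c (aromatic) → no; 4× C → no; 4× O → match; 3× Cl → match; 1× N → match.
Summing the matching environments: 1 + 4 + 3 + 1 = 9 matching atoms.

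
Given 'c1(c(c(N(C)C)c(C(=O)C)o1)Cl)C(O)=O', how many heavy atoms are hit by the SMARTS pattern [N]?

1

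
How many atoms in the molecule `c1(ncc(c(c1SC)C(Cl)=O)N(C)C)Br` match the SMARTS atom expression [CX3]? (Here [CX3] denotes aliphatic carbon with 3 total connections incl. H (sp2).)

Check the 15 heavy atoms by environment: 1× n (aromatic, X2) → no; 5× c (aromatic, X3) → no; 1× N (X3) → no; 3× C (X4) → no; 1× Br (X1) → no; 1× C (X3) → match; 1× O (X1) → no; 1× Cl (X1) → no; 1× S (X2) → no.
That gives 1 matching atom.

1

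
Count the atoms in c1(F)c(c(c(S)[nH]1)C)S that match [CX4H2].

0

Check the 9 heavy atoms by environment: 1× n (aromatic, H1, X3) → no; 4× c (aromatic, H0, X3) → no; 2× S (H1, X2) → no; 1× C (H3, X4) → no; 1× F (H0, X1) → no.
No environment satisfies the query, so 0 matching atoms.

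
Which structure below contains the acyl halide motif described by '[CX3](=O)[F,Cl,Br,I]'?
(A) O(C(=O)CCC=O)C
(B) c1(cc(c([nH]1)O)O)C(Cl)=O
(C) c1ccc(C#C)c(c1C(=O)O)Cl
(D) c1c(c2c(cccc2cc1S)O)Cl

[CX3](=O)[F,Cl,Br,I] describes a carbonyl carbon bonded to a halogen (an acyl halide).
(A) has a methyl-ester group (-C(=O)OCH3) but the carbonyl is bonded to -O-C, not to a halogen.
(B) contains an acyl chloride (-C(=O)Cl), which satisfies every atom and bond constraint.
(C) has a chloro substituent but the Cl is not on a carbonyl carbon.
(D) has a chloro substituent but the Cl is not on a carbonyl carbon.
So the answer is (B).

B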